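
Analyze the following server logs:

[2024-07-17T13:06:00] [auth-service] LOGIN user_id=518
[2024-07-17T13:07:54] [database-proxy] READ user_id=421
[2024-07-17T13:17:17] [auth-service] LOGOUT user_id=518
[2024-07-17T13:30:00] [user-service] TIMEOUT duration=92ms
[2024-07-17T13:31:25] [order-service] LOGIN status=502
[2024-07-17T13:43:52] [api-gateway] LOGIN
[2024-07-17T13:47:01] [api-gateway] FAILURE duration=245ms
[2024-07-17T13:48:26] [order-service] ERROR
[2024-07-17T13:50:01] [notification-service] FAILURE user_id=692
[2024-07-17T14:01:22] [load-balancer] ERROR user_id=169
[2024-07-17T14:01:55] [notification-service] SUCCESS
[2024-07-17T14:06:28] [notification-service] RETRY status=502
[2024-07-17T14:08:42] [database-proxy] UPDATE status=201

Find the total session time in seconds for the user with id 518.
677

To calculate session duration:

1. Find LOGIN event for user_id=518: 2024-07-17T13:06:00
2. Find LOGOUT event for user_id=518: 2024-07-17T13:17:17
3. Session duration: 2024-07-17T13:17:17 - 2024-07-17T13:06:00 = 677 seconds (11 minutes)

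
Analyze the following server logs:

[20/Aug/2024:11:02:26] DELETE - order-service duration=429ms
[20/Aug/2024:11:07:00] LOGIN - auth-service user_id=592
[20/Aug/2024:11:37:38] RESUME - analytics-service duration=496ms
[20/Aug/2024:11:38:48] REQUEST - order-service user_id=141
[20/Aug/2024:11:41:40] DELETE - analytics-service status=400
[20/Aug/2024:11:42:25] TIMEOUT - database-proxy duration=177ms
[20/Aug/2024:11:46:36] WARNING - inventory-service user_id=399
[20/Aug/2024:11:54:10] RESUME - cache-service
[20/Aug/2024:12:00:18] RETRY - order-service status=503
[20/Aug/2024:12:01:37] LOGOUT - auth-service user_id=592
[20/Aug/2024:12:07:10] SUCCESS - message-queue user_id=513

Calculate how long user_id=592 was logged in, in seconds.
3277

To calculate session duration:

1. Find LOGIN event for user_id=592: 20/Aug/2024:11:07:00
2. Find LOGOUT event for user_id=592: 20/Aug/2024:12:01:37
3. Session duration: 20/Aug/2024:12:01:37 - 20/Aug/2024:11:07:00 = 3277 seconds (54 minutes)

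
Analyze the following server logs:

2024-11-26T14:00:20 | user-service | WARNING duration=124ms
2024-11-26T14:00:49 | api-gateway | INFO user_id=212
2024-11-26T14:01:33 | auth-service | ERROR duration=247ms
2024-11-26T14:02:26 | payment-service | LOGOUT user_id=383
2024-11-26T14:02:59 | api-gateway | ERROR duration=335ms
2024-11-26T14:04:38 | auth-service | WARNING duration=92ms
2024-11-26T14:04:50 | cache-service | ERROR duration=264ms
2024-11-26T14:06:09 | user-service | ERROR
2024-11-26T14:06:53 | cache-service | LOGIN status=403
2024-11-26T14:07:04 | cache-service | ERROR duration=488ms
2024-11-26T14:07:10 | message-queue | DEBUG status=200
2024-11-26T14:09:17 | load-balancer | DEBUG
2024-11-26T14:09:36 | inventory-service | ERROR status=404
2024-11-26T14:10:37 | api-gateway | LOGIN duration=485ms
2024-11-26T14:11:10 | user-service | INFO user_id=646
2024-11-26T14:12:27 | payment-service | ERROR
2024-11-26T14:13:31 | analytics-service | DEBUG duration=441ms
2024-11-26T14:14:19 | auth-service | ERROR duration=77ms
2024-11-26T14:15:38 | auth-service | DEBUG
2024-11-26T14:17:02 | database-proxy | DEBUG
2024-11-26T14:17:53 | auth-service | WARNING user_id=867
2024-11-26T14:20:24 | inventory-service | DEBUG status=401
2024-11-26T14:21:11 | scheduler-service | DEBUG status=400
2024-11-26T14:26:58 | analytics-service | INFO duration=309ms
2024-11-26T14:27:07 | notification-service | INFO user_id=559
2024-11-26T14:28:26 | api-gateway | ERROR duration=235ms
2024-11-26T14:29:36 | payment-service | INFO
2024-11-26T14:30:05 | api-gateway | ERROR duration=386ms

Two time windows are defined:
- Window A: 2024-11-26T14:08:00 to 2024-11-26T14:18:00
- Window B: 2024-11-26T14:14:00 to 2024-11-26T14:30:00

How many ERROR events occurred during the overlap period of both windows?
1

To find overlap events:

1. Window A: 2024-11-26T14:08:00 to 2024-11-26T14:18:00
2. Window B: 2024-11-26T14:14:00 to 2024-11-26T14:30:00
3. Overlap period: 2024-11-26T14:14:00 to 2024-11-26T14:18:00
4. Count ERROR events in overlap: 1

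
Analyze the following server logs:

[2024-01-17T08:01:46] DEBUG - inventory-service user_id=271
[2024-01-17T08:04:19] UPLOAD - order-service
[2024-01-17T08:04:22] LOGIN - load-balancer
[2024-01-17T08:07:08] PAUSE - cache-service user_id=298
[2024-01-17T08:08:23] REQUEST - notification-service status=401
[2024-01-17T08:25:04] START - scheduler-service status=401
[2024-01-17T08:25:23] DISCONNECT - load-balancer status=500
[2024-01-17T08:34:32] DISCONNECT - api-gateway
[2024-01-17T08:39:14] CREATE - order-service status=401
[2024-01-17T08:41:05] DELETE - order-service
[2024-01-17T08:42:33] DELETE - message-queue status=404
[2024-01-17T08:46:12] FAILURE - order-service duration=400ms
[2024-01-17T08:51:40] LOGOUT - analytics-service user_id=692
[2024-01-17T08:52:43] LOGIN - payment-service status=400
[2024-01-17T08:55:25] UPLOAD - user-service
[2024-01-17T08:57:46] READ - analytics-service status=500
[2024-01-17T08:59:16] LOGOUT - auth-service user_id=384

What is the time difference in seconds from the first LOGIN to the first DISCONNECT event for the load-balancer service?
1261

To find the time between events:

1. Locate the first LOGIN event for load-balancer: 2024-01-17T08:04:22
2. Locate the first DISCONNECT event for load-balancer: 2024-01-17T08:25:23
3. Calculate the difference: 2024-01-17T08:25:23 - 2024-01-17T08:04:22 = 1261 seconds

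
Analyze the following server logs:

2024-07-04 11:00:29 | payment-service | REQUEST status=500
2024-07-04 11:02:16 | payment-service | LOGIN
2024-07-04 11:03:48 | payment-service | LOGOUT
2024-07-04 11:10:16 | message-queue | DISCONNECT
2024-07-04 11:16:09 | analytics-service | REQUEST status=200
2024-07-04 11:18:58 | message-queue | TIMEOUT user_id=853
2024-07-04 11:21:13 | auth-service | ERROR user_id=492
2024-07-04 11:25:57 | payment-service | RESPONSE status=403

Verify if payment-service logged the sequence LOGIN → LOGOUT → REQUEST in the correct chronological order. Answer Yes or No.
No

To verify sequence order:

1. Find all events in sequence LOGIN → LOGOUT → REQUEST for payment-service
2. Extract their timestamps
3. Check if timestamps are in ascending order
4. Result: No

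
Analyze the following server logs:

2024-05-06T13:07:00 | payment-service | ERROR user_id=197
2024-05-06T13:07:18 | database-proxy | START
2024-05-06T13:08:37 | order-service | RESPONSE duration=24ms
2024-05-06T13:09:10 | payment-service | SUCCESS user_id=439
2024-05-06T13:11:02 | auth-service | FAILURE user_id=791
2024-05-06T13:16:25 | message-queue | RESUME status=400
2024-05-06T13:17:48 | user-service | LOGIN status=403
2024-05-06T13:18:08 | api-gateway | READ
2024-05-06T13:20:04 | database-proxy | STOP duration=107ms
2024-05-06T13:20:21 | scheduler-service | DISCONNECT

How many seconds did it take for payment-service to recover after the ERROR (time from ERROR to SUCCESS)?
130

To calculate recovery time:

1. Find ERROR event for payment-service: 2024-05-06T13:07:00
2. Find next SUCCESS event for payment-service: 2024-05-06T13:09:10
3. Recovery time: 2024-05-06T13:09:10 - 2024-05-06T13:07:00 = 130 seconds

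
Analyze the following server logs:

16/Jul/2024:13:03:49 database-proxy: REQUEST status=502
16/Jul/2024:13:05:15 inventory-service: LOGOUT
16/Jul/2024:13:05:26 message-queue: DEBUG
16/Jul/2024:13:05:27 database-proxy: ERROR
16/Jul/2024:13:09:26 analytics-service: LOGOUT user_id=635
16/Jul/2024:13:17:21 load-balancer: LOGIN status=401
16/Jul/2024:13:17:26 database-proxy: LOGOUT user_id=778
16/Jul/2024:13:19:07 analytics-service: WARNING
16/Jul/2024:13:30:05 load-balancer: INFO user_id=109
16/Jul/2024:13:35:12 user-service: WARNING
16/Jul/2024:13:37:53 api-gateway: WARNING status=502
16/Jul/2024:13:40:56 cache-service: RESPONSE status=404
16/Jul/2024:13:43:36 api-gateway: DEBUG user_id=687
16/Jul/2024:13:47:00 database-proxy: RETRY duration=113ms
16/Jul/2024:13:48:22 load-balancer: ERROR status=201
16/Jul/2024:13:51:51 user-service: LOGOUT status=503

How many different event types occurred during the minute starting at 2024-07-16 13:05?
3

To count unique event types:

1. Filter events in the minute starting at 2024-07-16 13:05
2. Extract event types from matching entries
3. Count unique types: 3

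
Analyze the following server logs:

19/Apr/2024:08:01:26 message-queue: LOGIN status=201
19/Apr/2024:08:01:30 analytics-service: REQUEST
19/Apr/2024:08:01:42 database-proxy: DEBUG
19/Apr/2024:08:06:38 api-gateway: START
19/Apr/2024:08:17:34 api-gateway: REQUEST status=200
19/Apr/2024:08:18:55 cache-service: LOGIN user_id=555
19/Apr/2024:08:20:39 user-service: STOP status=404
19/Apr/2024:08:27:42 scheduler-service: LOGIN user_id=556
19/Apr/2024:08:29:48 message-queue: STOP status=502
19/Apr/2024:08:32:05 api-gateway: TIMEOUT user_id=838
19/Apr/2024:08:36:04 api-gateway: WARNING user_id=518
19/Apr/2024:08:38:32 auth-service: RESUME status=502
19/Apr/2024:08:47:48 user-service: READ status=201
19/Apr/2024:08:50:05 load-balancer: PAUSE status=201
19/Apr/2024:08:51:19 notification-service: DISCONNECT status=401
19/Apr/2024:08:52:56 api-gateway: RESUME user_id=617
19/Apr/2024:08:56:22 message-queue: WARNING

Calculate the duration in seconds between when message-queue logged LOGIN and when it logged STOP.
1702

To find the time between events:

1. Locate the first LOGIN event for message-queue: 19/Apr/2024:08:01:26
2. Locate the first STOP event for message-queue: 19/Apr/2024:08:29:48
3. Calculate the difference: 19/Apr/2024:08:29:48 - 19/Apr/2024:08:01:26 = 1702 seconds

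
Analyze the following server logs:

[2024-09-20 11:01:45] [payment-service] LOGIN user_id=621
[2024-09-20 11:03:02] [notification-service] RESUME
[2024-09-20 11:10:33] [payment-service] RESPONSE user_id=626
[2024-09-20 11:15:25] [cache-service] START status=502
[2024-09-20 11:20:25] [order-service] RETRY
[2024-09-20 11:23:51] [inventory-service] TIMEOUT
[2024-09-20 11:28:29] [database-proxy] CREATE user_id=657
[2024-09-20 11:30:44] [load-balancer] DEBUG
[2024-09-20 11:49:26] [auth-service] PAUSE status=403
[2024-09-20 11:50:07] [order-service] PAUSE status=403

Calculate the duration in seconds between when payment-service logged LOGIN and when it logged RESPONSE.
528

To find the time between events:

1. Locate the first LOGIN event for payment-service: 2024-09-20 11:01:45
2. Locate the first RESPONSE event for payment-service: 2024-09-20 11:10:33
3. Calculate the difference: 2024-09-20 11:10:33 - 2024-09-20 11:01:45 = 528 seconds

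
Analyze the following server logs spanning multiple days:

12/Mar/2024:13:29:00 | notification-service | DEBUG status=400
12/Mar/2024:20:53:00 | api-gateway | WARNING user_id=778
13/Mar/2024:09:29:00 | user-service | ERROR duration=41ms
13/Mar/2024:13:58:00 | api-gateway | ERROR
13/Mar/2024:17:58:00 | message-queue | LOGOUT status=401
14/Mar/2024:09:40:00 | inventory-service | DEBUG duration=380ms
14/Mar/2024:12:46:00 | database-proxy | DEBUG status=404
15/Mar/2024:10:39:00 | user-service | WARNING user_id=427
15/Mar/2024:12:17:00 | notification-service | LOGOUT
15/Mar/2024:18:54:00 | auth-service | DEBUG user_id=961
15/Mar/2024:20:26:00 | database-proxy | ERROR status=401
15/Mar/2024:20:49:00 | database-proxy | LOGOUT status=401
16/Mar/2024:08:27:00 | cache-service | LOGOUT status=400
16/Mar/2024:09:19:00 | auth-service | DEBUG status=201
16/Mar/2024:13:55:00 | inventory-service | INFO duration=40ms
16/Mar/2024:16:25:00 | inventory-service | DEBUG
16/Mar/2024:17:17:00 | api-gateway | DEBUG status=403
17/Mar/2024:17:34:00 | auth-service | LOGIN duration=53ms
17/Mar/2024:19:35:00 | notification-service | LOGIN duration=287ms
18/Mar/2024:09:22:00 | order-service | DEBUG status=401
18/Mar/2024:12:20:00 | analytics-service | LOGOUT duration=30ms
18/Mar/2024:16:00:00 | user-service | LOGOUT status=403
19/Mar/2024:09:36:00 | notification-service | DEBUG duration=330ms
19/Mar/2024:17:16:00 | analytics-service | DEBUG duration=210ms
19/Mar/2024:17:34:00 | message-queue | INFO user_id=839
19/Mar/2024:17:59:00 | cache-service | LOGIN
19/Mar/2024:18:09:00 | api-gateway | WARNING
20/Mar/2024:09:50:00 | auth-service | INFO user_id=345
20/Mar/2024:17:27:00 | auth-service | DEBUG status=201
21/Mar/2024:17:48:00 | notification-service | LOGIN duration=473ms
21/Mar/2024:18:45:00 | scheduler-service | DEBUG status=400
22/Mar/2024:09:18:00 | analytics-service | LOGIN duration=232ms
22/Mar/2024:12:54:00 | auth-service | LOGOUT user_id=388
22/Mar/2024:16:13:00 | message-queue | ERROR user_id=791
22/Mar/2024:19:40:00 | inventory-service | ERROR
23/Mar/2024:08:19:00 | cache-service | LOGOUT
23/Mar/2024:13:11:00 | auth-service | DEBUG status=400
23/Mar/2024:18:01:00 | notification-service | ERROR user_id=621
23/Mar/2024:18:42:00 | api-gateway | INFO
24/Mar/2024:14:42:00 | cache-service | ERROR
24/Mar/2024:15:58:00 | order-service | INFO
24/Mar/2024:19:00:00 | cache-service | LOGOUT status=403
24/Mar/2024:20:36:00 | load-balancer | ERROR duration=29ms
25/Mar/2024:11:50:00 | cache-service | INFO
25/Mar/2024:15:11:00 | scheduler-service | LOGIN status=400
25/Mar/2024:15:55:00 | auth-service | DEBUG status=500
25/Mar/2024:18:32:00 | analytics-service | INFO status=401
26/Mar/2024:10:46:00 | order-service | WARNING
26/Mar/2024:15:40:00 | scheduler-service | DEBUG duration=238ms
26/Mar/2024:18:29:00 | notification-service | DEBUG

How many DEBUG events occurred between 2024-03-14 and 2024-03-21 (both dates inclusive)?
11

To filter by date range:

1. Date range: 2024-03-14 through 2024-03-21, both dates inclusive
2. Filter for DEBUG events whose date falls in this range
3. Count matching events: 11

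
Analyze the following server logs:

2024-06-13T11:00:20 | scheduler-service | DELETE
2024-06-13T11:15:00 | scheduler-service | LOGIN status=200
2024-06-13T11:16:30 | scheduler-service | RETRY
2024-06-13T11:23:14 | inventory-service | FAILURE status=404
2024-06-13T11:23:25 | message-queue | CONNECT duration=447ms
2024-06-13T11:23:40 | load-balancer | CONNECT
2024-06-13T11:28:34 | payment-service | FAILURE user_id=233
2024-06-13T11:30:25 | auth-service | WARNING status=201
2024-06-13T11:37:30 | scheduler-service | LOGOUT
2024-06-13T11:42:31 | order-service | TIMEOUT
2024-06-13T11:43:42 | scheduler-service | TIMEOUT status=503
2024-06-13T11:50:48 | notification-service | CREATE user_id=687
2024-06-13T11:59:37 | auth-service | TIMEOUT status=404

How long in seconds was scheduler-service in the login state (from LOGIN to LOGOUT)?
1350

To calculate state duration:

1. Find LOGIN event for scheduler-service: 2024-06-13T11:15:00
2. Find LOGOUT event for scheduler-service: 2024-06-13T11:37:30
3. Calculate duration: 2024-06-13T11:37:30 - 2024-06-13T11:15:00 = 1350 seconds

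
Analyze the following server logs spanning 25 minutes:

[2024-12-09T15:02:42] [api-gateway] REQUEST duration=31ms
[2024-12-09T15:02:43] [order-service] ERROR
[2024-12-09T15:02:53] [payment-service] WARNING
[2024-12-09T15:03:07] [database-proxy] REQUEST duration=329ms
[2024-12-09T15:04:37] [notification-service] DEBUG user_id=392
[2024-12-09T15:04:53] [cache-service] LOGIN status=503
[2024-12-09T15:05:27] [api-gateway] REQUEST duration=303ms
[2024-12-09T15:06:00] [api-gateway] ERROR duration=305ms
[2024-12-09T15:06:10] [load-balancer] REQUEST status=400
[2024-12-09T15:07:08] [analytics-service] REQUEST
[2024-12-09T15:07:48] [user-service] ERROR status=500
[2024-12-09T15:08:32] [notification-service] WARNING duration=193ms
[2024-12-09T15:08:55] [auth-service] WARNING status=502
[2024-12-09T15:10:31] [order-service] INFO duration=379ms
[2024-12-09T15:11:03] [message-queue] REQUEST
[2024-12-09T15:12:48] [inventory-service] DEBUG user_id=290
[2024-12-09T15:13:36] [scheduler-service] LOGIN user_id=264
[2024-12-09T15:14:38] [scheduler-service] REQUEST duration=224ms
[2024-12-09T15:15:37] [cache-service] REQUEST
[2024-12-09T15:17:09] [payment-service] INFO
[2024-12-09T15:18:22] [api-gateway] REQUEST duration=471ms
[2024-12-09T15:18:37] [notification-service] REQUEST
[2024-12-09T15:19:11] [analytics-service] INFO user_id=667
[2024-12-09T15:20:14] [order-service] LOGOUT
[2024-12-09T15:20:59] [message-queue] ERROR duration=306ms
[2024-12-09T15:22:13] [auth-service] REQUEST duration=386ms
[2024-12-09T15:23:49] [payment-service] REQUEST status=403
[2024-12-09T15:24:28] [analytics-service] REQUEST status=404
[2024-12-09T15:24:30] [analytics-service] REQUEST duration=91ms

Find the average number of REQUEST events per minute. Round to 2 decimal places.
0.56

To calculate the rate:

1. Count total REQUEST events: 14
2. Total time period: 25 minutes
3. Rate = 14 / 25 = 0.56 events per minute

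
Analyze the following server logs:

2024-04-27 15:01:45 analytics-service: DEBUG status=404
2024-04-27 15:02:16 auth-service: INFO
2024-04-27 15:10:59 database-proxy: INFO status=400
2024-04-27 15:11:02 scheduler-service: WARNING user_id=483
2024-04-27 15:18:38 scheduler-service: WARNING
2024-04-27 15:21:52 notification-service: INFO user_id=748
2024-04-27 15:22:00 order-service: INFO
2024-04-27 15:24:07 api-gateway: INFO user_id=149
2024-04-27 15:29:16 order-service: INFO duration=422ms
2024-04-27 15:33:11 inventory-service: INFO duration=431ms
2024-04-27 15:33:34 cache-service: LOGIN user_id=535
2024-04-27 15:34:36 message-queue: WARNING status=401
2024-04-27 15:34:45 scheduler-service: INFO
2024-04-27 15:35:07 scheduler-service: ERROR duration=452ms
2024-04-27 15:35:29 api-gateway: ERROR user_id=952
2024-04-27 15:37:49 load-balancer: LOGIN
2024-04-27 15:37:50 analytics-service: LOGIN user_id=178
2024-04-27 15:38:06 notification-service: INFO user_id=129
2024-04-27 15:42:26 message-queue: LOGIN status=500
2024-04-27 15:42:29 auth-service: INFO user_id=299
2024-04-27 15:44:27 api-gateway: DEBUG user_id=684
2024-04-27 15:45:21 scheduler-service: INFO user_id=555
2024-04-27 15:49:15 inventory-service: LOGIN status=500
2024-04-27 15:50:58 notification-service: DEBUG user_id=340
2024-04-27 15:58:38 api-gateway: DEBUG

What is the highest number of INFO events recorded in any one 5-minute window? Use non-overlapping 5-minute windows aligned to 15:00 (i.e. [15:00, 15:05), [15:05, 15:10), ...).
3

To find the burst window:

1. Divide the log period into non-overlapping 5-minute windows starting at 15:00
2. Count INFO events in each window
3. Find the window with maximum count
4. Maximum events in a window: 3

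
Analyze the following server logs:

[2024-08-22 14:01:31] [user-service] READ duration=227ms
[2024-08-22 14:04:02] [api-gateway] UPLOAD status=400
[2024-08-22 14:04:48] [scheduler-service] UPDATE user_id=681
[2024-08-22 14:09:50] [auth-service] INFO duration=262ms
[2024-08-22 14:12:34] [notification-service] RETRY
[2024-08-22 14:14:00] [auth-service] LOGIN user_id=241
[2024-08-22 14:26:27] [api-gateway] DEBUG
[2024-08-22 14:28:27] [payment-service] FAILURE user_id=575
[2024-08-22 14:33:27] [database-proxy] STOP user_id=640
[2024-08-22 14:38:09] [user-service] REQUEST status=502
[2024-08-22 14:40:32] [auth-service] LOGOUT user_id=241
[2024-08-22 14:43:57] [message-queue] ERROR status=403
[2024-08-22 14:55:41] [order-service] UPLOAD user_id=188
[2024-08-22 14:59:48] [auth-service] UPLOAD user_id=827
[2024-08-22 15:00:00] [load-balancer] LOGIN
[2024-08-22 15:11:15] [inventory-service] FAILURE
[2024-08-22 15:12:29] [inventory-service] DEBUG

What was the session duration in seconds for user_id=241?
1592

To calculate session duration:

1. Find LOGIN event for user_id=241: 2024-08-22 14:14:00
2. Find LOGOUT event for user_id=241: 2024-08-22 14:40:32
3. Session duration: 2024-08-22 14:40:32 - 2024-08-22 14:14:00 = 1592 seconds (26 minutes)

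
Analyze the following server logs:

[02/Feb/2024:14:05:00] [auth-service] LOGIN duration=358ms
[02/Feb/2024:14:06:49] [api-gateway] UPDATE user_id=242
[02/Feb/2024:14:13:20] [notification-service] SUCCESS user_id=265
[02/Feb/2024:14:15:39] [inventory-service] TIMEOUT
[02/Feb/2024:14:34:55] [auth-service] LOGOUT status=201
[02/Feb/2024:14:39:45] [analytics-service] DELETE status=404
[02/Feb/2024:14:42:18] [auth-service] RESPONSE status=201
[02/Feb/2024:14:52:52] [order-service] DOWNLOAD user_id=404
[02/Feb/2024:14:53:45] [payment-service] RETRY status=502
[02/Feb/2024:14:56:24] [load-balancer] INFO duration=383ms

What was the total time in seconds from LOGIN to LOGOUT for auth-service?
1795

To calculate state duration:

1. Find LOGIN event for auth-service: 02/Feb/2024:14:05:00
2. Find LOGOUT event for auth-service: 02/Feb/2024:14:34:55
3. Calculate duration: 02/Feb/2024:14:34:55 - 02/Feb/2024:14:05:00 = 1795 seconds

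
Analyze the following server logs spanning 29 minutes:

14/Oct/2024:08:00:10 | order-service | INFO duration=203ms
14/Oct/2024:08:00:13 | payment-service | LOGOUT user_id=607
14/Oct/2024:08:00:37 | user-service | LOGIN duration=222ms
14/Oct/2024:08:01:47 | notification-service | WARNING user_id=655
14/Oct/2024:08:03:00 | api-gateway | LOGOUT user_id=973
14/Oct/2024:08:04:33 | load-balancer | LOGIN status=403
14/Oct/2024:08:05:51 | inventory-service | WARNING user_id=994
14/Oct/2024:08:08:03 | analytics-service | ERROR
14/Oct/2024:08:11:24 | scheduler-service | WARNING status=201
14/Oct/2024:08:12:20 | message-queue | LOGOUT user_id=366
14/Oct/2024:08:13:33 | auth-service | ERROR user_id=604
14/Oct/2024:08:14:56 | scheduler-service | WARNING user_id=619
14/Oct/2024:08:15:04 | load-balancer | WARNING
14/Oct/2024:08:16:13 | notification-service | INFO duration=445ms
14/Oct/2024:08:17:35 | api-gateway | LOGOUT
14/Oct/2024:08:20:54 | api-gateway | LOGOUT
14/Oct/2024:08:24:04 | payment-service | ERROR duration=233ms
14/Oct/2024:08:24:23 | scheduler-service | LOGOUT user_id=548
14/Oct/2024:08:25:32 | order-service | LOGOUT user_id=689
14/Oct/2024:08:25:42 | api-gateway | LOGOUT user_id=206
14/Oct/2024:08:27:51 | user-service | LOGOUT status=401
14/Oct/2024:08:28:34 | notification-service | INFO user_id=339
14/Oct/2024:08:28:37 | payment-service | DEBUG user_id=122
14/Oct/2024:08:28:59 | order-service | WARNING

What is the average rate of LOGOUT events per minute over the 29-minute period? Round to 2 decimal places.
0.31

To calculate the rate:

1. Count total LOGOUT events: 9
2. Total time period: 29 minutes
3. Rate = 9 / 29 = 0.31 events per minute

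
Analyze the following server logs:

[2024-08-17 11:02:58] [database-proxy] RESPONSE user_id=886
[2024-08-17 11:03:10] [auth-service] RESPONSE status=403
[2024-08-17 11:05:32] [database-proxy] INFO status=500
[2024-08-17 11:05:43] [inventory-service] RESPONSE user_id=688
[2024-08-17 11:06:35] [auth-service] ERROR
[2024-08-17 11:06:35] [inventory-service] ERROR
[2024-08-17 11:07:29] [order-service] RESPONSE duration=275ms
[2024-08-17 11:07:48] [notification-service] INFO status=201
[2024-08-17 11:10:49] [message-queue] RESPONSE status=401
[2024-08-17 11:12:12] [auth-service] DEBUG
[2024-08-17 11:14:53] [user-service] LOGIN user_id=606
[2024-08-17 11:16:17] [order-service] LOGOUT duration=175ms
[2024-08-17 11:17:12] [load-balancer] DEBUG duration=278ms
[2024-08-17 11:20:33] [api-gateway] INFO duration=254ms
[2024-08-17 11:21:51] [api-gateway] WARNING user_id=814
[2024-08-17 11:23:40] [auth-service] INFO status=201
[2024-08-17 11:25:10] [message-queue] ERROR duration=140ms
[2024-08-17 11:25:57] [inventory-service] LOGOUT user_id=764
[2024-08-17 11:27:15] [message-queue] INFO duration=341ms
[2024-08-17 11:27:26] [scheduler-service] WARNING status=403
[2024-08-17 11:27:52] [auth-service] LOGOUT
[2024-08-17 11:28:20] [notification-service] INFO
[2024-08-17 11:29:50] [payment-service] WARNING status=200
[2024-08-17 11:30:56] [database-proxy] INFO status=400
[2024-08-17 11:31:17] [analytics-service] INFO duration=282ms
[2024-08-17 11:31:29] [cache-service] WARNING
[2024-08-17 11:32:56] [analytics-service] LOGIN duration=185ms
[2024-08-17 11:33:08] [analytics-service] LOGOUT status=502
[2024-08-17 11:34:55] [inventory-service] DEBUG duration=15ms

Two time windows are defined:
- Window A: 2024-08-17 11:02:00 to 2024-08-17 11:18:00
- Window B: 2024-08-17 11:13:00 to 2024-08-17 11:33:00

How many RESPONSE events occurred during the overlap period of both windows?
0

To find overlap events:

1. Window A: 2024-08-17 11:02:00 to 2024-08-17 11:18:00
2. Window B: 2024-08-17 11:13:00 to 2024-08-17 11:33:00
3. Overlap period: 2024-08-17 11:13:00 to 2024-08-17 11:18:00
4. Count RESPONSE events in overlap: 0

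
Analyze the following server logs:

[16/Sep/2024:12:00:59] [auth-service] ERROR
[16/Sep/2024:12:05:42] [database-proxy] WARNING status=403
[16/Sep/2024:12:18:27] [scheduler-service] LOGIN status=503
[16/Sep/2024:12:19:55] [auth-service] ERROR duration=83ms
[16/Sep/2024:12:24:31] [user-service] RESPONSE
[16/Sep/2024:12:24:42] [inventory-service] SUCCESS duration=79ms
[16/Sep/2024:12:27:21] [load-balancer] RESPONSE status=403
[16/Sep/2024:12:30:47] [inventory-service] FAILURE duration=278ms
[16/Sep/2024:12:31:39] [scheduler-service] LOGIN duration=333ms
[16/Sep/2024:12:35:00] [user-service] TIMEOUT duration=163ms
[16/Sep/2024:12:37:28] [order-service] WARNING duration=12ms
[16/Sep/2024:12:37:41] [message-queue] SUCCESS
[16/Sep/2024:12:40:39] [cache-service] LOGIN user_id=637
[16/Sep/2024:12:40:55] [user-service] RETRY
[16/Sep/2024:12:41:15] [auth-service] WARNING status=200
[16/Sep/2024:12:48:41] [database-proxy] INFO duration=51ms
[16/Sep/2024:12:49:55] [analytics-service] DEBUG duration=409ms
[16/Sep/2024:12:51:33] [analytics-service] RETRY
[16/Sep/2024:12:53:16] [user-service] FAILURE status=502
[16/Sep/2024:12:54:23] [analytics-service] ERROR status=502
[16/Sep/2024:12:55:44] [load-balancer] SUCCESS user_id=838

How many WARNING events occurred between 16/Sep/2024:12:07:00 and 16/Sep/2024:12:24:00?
0

To count events in the time window:

1. Window boundaries: 16/Sep/2024:12:07:00 to 16/Sep/2024:12:24:00
2. Filter for WARNING events within this window
3. Count matching events: 0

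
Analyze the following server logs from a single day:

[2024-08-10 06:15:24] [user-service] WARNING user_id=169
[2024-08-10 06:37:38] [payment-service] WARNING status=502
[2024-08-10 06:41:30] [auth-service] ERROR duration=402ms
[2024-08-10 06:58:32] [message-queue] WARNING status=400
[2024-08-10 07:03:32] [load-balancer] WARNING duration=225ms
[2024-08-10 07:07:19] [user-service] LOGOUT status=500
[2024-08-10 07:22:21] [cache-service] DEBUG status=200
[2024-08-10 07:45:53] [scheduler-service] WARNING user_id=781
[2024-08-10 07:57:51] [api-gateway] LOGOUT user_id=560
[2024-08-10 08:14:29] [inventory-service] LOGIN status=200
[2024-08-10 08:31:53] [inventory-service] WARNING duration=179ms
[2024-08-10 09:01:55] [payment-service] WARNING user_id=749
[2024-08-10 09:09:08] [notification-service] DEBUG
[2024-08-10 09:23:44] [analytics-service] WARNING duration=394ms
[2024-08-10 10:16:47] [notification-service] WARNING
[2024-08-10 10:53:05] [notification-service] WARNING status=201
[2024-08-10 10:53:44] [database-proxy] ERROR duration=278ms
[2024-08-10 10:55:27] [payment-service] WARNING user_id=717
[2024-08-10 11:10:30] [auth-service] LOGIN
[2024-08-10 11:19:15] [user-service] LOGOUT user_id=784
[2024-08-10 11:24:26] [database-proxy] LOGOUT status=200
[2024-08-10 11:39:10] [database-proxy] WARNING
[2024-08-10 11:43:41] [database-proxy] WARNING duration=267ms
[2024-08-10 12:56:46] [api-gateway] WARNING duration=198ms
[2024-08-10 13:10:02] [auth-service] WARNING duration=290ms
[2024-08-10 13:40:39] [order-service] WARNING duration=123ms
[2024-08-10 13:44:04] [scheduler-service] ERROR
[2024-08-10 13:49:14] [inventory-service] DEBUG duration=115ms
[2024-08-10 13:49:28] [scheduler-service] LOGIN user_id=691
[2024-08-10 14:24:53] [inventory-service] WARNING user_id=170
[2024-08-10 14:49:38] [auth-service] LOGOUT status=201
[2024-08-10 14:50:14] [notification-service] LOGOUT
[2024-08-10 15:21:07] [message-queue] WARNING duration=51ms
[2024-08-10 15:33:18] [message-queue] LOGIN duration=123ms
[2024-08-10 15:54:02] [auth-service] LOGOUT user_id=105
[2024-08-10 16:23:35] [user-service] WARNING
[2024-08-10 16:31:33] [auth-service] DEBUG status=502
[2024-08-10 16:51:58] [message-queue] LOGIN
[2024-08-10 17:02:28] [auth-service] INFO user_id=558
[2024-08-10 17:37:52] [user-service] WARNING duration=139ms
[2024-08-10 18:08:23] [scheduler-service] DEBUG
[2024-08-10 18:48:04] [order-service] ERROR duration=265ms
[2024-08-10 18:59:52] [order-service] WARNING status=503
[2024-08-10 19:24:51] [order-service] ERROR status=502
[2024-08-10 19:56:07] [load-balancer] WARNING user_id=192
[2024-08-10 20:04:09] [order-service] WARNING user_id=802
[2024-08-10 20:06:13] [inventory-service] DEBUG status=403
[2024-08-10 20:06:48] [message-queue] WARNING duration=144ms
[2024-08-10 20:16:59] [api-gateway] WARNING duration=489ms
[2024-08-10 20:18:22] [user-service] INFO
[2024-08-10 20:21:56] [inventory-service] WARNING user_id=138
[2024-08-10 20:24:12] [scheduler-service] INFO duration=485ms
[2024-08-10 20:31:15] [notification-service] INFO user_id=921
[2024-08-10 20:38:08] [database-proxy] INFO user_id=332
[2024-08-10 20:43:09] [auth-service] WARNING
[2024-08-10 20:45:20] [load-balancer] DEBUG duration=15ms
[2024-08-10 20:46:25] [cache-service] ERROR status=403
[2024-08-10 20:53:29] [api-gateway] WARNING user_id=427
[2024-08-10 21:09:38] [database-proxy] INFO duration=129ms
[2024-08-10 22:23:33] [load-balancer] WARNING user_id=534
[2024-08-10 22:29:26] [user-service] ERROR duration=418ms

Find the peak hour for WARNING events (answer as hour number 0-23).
20

To find the peak hour:

1. Group all WARNING events by hour
2. Count events in each hour
3. Find hour with maximum count
4. Peak hour: 20 (with 6 events)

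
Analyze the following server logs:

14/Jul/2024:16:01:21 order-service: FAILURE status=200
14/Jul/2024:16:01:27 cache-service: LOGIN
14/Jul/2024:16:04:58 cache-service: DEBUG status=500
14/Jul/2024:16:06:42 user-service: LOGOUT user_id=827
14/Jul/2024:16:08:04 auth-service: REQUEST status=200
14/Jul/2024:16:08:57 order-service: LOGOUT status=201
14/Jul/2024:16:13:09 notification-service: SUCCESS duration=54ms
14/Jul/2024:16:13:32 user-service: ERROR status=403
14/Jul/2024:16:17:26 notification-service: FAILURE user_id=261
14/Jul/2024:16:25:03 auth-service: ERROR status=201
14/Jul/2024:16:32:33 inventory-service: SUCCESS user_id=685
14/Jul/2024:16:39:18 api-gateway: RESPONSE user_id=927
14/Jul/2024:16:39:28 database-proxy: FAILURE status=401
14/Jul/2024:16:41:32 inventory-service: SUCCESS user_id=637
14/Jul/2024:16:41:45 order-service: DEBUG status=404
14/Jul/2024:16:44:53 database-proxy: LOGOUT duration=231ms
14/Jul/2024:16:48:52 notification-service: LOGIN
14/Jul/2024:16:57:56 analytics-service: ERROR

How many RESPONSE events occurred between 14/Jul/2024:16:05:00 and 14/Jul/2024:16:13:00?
0

To count events in the time window:

1. Window boundaries: 14/Jul/2024:16:05:00 to 14/Jul/2024:16:13:00
2. Filter for RESPONSE events within this window
3. Count matching events: 0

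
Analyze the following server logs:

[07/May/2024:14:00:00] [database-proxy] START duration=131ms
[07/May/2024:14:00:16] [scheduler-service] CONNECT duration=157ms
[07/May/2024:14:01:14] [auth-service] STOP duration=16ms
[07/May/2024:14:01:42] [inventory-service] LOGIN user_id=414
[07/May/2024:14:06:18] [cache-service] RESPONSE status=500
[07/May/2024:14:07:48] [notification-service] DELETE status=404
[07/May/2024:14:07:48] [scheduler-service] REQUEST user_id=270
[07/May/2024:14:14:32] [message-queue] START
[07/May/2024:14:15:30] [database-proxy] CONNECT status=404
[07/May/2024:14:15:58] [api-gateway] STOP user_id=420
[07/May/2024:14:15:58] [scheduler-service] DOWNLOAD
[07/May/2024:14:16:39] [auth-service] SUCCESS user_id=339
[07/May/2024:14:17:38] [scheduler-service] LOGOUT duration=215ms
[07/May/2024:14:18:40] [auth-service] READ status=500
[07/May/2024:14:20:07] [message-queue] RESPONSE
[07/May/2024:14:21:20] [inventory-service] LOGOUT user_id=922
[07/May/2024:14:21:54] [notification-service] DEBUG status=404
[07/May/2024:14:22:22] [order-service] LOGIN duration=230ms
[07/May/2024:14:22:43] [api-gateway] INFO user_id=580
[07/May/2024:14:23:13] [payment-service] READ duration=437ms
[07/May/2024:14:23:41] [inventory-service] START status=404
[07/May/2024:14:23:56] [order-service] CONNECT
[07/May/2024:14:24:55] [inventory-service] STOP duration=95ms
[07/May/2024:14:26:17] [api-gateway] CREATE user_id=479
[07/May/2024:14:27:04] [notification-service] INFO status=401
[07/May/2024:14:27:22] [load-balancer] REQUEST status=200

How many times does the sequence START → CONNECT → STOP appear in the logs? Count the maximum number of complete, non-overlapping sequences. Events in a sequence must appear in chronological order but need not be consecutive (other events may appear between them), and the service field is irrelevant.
3

To count sequences:

1. Look for pattern: START → CONNECT → STOP
2. Greedily scan the log in chronological order, matching each sequence element in turn (ignoring service)
3. Each time the full pattern completes, increment the count and restart matching from the next event
4. Complete non-overlapping sequences found: 3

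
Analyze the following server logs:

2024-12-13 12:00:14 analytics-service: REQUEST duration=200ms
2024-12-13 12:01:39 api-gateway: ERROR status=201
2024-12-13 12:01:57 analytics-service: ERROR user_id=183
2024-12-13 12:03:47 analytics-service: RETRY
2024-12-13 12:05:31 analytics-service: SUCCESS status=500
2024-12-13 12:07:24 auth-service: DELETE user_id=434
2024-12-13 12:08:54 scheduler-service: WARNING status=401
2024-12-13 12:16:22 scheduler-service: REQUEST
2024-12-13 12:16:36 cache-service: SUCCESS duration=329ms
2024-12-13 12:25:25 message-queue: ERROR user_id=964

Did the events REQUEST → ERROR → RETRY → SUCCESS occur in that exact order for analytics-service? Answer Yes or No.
Yes

To verify sequence order:

1. Find all events in sequence REQUEST → ERROR → RETRY → SUCCESS for analytics-service
2. Extract their timestamps
3. Check if timestamps are in ascending order
4. Result: Yes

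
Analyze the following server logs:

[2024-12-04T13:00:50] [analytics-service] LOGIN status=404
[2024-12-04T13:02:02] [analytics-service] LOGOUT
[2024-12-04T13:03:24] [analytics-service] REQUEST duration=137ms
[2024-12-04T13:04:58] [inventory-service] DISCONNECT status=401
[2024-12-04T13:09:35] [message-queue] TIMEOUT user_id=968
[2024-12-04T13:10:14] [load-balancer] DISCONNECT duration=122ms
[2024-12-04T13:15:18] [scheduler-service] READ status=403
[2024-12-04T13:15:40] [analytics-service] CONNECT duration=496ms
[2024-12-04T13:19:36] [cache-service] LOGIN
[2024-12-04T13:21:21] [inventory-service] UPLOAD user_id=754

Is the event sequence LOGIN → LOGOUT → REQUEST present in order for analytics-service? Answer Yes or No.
Yes

To verify sequence order:

1. Find all events in sequence LOGIN → LOGOUT → REQUEST for analytics-service
2. Extract their timestamps
3. Check if timestamps are in ascending order
4. Result: Yes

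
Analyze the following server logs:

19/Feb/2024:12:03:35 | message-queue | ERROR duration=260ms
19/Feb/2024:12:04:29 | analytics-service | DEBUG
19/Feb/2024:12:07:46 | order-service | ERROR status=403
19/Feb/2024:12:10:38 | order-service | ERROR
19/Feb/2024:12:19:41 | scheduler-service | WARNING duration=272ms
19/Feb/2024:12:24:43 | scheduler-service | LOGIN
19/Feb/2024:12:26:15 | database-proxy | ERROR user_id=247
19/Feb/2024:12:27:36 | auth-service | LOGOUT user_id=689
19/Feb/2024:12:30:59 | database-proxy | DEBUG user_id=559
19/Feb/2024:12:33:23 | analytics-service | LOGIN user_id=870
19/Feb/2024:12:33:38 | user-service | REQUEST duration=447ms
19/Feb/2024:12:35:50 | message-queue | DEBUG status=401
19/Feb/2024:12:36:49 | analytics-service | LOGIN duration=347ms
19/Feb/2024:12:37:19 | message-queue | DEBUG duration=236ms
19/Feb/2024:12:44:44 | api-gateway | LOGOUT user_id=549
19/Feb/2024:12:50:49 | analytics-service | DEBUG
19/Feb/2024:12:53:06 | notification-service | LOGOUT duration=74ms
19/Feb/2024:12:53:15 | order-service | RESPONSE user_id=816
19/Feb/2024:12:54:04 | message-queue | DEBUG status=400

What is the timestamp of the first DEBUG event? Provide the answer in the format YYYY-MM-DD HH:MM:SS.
2024-02-19 12:04:29

To find the first event:

1. Filter for all DEBUG events
2. Sort by timestamp
3. Select the first one
4. Timestamp: 2024-02-19 12:04:29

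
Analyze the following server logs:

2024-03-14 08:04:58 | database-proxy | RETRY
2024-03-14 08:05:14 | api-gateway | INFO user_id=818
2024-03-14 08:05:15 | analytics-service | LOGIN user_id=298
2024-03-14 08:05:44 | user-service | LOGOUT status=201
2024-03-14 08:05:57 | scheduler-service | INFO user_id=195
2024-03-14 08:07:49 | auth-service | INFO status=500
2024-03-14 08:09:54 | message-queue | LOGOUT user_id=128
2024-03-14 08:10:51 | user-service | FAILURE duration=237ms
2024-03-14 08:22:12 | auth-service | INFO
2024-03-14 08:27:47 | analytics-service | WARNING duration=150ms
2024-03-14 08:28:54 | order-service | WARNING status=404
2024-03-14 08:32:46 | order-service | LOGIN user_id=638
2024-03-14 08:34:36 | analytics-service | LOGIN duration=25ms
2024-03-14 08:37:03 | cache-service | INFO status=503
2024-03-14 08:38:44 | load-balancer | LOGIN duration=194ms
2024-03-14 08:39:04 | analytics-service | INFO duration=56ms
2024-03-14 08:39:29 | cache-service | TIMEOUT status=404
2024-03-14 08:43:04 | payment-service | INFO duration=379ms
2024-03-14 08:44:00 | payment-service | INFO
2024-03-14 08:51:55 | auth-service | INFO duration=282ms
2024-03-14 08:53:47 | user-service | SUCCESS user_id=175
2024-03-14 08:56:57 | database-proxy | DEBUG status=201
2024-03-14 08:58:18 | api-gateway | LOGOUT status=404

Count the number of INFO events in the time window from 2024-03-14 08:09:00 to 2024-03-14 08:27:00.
1

To count events in the time window:

1. Window boundaries: 2024-03-14 08:09:00 to 2024-03-14 08:27:00
2. Filter for INFO events within this window
3. Count matching events: 1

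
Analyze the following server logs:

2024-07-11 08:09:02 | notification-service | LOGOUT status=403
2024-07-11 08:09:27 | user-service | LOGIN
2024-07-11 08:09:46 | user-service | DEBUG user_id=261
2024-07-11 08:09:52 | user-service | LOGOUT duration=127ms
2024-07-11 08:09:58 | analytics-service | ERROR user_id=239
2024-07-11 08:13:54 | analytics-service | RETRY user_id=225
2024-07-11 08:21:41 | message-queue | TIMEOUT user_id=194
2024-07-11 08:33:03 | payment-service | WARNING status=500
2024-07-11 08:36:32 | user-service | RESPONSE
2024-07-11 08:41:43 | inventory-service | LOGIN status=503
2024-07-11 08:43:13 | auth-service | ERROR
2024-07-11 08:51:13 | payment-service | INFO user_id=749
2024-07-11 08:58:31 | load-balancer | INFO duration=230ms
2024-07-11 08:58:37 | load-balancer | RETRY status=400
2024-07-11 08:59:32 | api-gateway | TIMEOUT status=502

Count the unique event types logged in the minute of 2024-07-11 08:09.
4

To count unique event types:

1. Filter events in the minute starting at 2024-07-11 08:09
2. Extract event types from matching entries
3. Count unique types: 4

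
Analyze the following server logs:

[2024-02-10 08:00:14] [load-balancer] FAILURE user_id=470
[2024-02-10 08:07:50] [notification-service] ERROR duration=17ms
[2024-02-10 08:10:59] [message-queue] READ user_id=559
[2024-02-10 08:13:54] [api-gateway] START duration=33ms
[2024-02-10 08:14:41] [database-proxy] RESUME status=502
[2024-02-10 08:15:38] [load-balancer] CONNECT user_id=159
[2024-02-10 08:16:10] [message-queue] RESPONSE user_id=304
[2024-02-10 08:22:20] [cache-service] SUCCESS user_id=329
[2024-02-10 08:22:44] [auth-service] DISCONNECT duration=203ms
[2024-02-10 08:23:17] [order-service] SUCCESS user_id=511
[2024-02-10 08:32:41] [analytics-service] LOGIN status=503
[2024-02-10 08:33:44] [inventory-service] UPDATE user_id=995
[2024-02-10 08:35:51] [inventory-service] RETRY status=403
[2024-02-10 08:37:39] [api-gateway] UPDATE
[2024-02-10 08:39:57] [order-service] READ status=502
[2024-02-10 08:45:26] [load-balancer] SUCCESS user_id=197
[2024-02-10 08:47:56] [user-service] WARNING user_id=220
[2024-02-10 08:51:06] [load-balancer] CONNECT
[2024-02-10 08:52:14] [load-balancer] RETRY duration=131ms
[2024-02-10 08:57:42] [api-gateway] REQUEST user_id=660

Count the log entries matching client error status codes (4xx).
1

To find matching entries:

1. Pattern to match: client error status codes (4xx)
2. Scan each log entry for the pattern
3. Count matches: 1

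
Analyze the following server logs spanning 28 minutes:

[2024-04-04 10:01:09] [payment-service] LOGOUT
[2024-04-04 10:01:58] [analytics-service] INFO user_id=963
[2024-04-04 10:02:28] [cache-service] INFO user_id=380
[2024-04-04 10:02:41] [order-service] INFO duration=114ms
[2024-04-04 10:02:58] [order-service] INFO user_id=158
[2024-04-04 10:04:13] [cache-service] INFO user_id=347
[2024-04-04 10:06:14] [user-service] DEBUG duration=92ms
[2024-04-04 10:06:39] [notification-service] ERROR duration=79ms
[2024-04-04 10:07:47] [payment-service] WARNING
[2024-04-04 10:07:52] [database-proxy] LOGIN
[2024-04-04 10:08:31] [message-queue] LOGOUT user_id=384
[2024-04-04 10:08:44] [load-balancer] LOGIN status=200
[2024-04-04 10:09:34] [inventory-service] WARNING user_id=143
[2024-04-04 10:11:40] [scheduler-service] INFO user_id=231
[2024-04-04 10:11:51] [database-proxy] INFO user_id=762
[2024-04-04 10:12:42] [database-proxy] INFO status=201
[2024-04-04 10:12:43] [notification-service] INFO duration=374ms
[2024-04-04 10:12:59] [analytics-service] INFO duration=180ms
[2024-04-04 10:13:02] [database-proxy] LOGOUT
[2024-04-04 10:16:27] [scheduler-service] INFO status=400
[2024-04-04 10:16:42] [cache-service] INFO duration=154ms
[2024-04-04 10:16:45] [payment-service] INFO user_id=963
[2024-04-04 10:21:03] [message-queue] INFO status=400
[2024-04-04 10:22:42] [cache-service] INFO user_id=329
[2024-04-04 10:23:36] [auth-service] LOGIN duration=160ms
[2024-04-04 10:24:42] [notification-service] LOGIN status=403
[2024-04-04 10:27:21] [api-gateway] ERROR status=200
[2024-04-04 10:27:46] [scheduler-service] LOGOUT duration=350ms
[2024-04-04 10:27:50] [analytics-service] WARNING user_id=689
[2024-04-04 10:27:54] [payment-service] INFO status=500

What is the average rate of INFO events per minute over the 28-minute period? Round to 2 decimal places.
0.57

To calculate the rate:

1. Count total INFO events: 16
2. Total time period: 28 minutes
3. Rate = 16 / 28 = 0.57 events per minute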